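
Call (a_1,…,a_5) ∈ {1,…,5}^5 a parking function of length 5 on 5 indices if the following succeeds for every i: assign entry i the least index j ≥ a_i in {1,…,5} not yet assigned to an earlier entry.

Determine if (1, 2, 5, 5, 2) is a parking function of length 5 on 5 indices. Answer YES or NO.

Rearranged: b = (1, 2, 2, 5, 5).
  b_1=1 ≤ 1
  b_2=2 ≤ 2
  b_3=2 ≤ 3
  b_4=5 > 4
  fails at i=4 ⇒ NO

NO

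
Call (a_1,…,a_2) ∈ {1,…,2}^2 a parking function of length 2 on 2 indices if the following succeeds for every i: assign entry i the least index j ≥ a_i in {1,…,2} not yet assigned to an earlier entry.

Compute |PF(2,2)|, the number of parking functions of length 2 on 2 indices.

Count = 1·3^1 = 1×3 = 3 [KW]
Example (2,1) → sorted (1,2): b_i ≤ i ∀i, a PF.

3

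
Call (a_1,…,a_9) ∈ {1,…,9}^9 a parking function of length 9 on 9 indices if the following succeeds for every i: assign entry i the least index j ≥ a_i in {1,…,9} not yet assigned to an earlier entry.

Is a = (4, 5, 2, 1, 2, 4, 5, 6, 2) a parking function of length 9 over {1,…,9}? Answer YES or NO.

YES

Order a: b = (1, 2, 2, 2, 4, 4, 5, 5, 6).
  b_1=1 ≤ 1
  b_2=2 ≤ 2
  b_3=2 ≤ 3
  b_4=2 ≤ 4
  b_5=4 ≤ 5
  b_6=4 ≤ 6
  b_7=5 ≤ 7
  b_8=5 ≤ 8
  b_9=6 ≤ 9
All bounds hold ⇒ YES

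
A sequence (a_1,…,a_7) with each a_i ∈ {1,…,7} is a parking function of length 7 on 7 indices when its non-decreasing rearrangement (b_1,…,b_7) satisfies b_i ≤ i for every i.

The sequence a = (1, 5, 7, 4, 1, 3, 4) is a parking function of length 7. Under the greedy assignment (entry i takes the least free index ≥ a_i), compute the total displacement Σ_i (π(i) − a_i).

3

Σπ(i) = 1+…+7 = 28; Σa = 1+5+7+4+1+3+4 = 25; disp = 28−25 = 3.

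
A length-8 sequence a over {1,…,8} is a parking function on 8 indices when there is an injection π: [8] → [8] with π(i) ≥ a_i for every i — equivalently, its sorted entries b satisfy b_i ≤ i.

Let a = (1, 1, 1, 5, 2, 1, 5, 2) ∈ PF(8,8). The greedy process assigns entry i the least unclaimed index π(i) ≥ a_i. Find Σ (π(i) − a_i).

Σπ(i) = 1+…+8 = 36; Σa = 1+1+1+5+2+1+5+2 = 18; disp = 36−18 = 18.

18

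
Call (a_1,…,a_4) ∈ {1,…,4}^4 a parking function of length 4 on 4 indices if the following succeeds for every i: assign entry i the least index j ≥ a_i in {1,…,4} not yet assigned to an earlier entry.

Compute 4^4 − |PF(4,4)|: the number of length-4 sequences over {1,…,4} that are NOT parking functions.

#PF = (4+1−4)·(4+1)^{4−1} = 1·125 = 125 (Konheim–Weiss)
One tuple (4,4,3,4) → sorted (3,4,4,4): b_1=3>1, not a PF.
So 256 − 125 = 131 fail.

131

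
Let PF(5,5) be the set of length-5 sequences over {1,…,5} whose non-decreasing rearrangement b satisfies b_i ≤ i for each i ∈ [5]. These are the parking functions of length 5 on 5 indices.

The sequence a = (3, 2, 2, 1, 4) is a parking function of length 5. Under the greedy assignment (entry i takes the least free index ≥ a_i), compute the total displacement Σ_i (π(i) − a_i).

3

Σπ(i) = 1+…+5 = 15; Σa = 3+2+2+1+4 = 12; disp = 15−12 = 3.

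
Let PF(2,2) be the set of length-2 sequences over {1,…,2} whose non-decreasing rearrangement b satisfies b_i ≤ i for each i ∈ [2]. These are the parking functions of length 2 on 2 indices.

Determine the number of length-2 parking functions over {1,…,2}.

#PF = 1·3^1 = 1·3 = 3 (Konheim–Weiss)
Example (1,2) → sorted (1,2): b_i ≤ i ∀i, a PF.

3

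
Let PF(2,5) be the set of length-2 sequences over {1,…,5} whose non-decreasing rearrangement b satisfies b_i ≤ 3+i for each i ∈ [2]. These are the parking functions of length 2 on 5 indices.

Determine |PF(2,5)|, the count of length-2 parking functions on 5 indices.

24

Count = (5+1−2)·(5+1)^{2−1} = 4 · 6 = 24
Check (4,4) → sorted (4,4): b_i ≤ 3+i ∀i, a PF.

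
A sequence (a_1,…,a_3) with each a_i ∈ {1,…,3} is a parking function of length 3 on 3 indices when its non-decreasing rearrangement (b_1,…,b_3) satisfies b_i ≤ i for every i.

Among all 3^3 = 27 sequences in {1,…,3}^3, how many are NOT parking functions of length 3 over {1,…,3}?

#PF = (3−3+1)·(3+1)^(3−1) = 1 · 16 = 16 (Pollak)
E.g. (3,3,2) → sorted (2,3,3): b_1=2>1, not a PF.
3^3 − 16 = 27 − 16 = 11

11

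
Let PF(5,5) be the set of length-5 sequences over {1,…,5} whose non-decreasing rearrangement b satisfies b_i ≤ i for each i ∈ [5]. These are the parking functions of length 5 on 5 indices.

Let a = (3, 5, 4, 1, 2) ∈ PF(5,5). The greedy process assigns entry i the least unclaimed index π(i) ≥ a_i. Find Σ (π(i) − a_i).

0

Σπ = 15 ({1..5} each once); Σa = 3+5+4+1+2 = 15; disp = 15−15 = 0.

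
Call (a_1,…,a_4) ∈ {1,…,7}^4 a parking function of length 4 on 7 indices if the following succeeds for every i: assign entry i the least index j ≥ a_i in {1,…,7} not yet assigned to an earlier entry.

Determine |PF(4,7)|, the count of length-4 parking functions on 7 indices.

Count = (7+1−4)·(7+1)^{4−1} = 4 · 512 = 2048
Example (3,6,4,5) → sorted (3,4,5,6): b_i ≤ 3+i ∀i, a PF.

2048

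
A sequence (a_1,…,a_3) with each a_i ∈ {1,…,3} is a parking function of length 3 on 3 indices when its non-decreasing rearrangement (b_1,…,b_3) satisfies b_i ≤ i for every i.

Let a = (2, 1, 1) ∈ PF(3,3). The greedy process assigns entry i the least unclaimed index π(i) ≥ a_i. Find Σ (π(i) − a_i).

Σπ = 6 ({1..3} each once); Σa = 2+1+1 = 4; disp = 6−4 = 2.

2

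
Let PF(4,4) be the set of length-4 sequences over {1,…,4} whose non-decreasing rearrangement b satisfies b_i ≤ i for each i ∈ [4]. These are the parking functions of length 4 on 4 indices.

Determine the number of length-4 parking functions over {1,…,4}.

|PF(4,4)| = 1·5^3 = 1 · 125 = 125 (Pollak)
Example (4,1,2,1) → sorted (1,1,2,4): b_i ≤ i ∀i, a PF.

125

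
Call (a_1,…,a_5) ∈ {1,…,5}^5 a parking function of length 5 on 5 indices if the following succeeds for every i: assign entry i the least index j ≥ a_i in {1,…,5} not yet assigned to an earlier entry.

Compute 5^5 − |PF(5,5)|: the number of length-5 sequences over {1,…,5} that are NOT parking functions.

|PF(5,5)| = (6−5)·6^(5−1) = 1 · 1296 = 1296 (Konheim–Weiss)
Example (4,5,5,4,5) → sorted (4,4,5,5,5): b_1=4>1, not a PF.
5^5 − 1296 = 3125 − 1296 = 1829

1829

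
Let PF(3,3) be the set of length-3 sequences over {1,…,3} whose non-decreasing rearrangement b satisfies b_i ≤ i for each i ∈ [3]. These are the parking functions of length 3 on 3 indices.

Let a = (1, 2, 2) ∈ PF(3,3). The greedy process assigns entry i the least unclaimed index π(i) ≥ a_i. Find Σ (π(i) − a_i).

Σπ(i) = 1+…+3 = 6; Σa = 1+2+2 = 5; disp = 6−5 = 1.

1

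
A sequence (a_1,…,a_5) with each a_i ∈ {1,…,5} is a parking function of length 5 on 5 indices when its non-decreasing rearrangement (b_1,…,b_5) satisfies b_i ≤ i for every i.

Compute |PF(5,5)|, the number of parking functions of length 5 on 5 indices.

1296

|PF(5,5)| = (5+1−5)·(5+1)^{5−1} = 1×1296 = 1296
Example (2,2,4,5,1) → sorted (1,2,2,4,5): b_i ≤ i ∀i, a PF.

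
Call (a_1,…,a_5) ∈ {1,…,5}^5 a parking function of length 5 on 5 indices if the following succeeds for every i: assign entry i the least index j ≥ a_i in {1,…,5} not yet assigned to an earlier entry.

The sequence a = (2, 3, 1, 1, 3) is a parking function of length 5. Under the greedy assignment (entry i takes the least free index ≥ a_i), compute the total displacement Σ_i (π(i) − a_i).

5

Σπ(i) = 1+…+5 = 15; Σa = 2+3+1+1+3 = 10; disp = 15−10 = 5.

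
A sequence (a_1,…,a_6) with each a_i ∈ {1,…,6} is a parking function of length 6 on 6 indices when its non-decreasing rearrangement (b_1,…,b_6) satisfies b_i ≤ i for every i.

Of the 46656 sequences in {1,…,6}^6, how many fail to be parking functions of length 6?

Count = (6+1−6)·(6+1)^{6−1} = 1×16807 = 16807 [KW]
One tuple (4,5,5,6,5,4) → sorted (4,4,5,5,5,6): b_1=4>1, not a PF.
So 46656 − 16807 = 29849 fail.

29849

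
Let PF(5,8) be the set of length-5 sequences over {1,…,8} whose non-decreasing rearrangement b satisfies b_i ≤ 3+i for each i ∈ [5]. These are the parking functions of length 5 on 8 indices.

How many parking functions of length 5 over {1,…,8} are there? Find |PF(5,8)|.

26244

|PF(5,8)| = (9−5)·9^(5−1) = 4·6561 = 26244 (Konheim–Weiss)
One tuple (7,3,8,3,5) → sorted (3,3,5,7,8): b_i ≤ 3+i ∀i, a PF.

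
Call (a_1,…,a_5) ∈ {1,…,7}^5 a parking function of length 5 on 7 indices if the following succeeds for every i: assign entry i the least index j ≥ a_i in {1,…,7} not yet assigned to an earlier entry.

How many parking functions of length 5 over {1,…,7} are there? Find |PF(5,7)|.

12288

|PF| = (8−5)·8^(5−1) = 3 · 4096 = 12288
Check (4,3,5,1,2) → sorted (1,2,3,4,5): b_i ≤ 2+i ∀i, a PF.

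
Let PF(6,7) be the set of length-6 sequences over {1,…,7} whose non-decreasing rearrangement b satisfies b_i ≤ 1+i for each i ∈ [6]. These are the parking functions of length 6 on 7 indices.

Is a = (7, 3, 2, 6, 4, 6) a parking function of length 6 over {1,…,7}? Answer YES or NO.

Sorted: b = (2, 3, 4, 6, 6, 7).
  b_1=2 ≤ 2
  b_2=3 ≤ 3
  b_3=4 ≤ 4
  b_4=6 > 5
  fails at i=4 ⇒ NO

NO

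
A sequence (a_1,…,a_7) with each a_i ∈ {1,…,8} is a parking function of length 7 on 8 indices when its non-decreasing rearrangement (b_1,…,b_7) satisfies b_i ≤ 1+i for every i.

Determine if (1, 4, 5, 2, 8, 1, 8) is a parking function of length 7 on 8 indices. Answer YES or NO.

NO

Rearranged: b = (1, 1, 2, 4, 5, 8, 8).
  b_1=1 ≤ 2
  b_2=1 ≤ 3
  b_3=2 ≤ 4
  b_4=4 ≤ 5
  b_5=5 ≤ 6
  b_6=8 > 7
  fails at i=6 ⇒ NO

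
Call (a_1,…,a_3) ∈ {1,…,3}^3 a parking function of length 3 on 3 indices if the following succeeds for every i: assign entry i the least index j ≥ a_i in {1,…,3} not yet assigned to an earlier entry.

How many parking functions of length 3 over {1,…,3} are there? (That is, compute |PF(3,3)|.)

|PF(3,3)| = 1·4^2 = 1×16 = 16
Example (3,2,1) → sorted (1,2,3): b_i ≤ i ∀i, a PF.

16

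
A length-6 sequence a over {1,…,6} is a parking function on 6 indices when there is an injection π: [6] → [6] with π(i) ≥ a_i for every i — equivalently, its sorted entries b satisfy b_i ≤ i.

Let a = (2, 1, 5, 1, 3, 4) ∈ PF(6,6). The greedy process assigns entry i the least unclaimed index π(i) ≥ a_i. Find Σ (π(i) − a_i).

5

Σπ = 21 ({1..6} each once); Σa = 2+1+5+1+3+4 = 16; disp = 21−16 = 5.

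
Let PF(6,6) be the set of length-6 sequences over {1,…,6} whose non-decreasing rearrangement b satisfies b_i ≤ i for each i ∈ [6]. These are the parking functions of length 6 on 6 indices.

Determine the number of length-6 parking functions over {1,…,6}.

16807

#PF = (6−6+1)·(6+1)^(6−1) = 1·16807 = 16807 (Pollak)
E.g. (1,2,4,1,5,3) → sorted (1,1,2,3,4,5): b_i ≤ i ∀i, a PF.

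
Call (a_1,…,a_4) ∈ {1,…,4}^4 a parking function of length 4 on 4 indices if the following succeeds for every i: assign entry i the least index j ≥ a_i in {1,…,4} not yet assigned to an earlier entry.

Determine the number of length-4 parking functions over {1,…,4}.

125

|PF(4,4)| = (4−4+1)·(4+1)^(4−1) = 1·125 = 125 [KW]
One tuple (1,2,3,4) → sorted (1,2,3,4): b_i ≤ i ∀i, a PF.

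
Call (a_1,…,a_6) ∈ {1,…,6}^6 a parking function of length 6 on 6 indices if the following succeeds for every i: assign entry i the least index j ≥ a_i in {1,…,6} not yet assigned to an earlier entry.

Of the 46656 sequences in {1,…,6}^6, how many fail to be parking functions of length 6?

29849

Count = (6+1−6)·(6+1)^{6−1} = 1 · 16807 = 16807 (Konheim–Weiss)
Check (2,3,6,5,5,4) → sorted (2,3,4,5,5,6): b_1=2>1, not a PF.
So 46656 − 16807 = 29849 fail.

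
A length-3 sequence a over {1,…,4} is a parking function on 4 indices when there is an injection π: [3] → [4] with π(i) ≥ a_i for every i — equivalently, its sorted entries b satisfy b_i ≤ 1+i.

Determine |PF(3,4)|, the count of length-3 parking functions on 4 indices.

#PF = 2·5^2 = 2×25 = 50
Check (4,1,2) → sorted (1,2,4): b_i ≤ 1+i ∀i, a PF.

50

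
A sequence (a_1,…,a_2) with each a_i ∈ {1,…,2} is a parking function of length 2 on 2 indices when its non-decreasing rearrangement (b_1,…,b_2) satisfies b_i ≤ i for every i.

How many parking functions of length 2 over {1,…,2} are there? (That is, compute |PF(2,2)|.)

|PF| = (3−2)·3^(2−1) = 1×3 = 3 (Konheim–Weiss)
Example (1,2) → sorted (1,2): b_i ≤ i ∀i, a PF.

3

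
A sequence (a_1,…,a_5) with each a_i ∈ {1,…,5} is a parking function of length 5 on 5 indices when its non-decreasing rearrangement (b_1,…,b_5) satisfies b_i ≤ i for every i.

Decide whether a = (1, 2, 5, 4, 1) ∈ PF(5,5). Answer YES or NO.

YES

Order a: b = (1, 1, 2, 4, 5).
  b_1=1 ≤ 1
  b_2=1 ≤ 2
  b_3=2 ≤ 3
  b_4=4 ≤ 4
  b_5=5 ≤ 5
All bounds hold ⇒ YES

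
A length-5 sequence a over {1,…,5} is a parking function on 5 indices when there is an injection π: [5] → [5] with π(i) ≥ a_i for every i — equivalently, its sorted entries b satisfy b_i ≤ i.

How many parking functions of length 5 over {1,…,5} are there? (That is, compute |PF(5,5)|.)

|PF(5,5)| = 1·6^4 = 1 · 1296 = 1296 (Konheim–Weiss)
E.g. (4,1,5,3,2) → sorted (1,2,3,4,5): b_i ≤ i ∀i, a PF.

1296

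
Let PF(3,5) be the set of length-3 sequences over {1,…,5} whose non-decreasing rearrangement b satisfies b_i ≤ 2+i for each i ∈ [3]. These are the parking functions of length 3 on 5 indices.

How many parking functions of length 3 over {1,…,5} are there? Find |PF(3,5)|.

#PF = (6−3)·6^(3−1) = 3×36 = 108 (Konheim–Weiss)
Check (1,5,4) → sorted (1,4,5): b_i ≤ 2+i ∀i, a PF.

108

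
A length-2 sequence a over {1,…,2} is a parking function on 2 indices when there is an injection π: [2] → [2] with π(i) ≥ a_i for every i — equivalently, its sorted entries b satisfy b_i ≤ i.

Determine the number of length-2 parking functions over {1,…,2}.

3

|PF| = 1·3^1 = 1·3 = 3 [KW]
Example (1,2) → sorted (1,2): b_i ≤ i ∀i, a PF.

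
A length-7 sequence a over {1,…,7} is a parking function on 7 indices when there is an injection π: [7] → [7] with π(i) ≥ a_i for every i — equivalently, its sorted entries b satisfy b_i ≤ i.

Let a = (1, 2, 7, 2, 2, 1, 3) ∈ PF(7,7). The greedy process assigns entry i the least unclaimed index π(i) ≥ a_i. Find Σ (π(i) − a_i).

Σπ(i) = 1+…+7 = 28; Σa = 1+2+7+2+2+1+3 = 18; disp = 28−18 = 10.

10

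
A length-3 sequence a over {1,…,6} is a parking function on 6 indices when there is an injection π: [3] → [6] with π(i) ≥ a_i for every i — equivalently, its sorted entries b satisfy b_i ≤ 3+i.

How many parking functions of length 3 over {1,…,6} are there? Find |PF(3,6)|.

Count = (6−3+1)·(6+1)^(3−1) = 4 · 49 = 196 (Konheim–Weiss)
Check (2,6,5) → sorted (2,5,6): b_i ≤ 3+i ∀i, a PF.

196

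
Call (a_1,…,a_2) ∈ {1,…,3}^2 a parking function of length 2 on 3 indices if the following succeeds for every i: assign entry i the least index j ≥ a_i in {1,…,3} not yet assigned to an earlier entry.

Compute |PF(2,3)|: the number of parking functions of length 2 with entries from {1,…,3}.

Count = (3−2+1)·(3+1)^(2−1) = 2 · 4 = 8
Example (2,2) → sorted (2,2): b_i ≤ 1+i ∀i, a PF.

8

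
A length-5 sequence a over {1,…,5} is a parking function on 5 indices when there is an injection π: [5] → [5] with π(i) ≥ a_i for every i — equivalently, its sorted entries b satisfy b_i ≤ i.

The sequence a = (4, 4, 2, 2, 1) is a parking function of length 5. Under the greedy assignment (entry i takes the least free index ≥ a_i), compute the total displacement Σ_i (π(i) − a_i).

Σπ = 5·6/2 = 15 (π permutes [5]); Σa = 4+4+2+2+1 = 13; disp = 15−13 = 2.

2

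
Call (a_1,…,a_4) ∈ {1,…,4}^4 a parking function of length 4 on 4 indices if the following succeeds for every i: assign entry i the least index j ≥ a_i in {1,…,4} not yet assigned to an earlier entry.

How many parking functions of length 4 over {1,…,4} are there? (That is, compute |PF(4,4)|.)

Count = (5−4)·5^(4−1) = 1×125 = 125 (Pollak)
Example (1,4,3,2) → sorted (1,2,3,4): b_i ≤ i ∀i, a PF.

125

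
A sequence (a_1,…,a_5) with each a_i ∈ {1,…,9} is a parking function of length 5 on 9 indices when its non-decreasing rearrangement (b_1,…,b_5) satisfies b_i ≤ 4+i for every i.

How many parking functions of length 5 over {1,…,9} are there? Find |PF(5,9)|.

50000

Count = (9−5+1)·(9+1)^(5−1) = 5·10000 = 50000 (Pollak)
E.g. (8,8,2,3,1) → sorted (1,2,3,8,8): b_i ≤ 4+i ∀i, a PF.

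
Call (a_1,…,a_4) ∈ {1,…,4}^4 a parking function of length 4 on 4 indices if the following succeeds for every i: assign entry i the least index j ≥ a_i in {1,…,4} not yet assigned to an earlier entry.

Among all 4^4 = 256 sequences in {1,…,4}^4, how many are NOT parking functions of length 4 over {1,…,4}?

131

Count = 1·5^3 = 1 · 125 = 125
Check (2,3,3,3) → sorted (2,3,3,3): b_1=2>1, not a PF.
So 256 − 125 = 131 fail.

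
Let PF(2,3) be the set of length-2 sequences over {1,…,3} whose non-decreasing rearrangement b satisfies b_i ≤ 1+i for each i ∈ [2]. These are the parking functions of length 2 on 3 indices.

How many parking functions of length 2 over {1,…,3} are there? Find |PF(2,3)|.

8

Count = 2·4^1 = 2×4 = 8 [KW]
E.g. (3,1) → sorted (1,3): b_i ≤ 1+i ∀i, a PF.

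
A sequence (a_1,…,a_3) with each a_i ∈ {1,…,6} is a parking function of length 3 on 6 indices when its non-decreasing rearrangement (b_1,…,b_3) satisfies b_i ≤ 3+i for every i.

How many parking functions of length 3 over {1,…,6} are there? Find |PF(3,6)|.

#PF = (7−3)·7^(3−1) = 4·49 = 196 [KW]
E.g. (1,5,4) → sorted (1,4,5): b_i ≤ 3+i ∀i, a PF.

196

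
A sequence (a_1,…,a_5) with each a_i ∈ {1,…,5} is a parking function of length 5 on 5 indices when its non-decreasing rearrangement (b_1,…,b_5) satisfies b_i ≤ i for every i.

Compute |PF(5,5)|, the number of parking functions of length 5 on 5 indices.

Count = (5−5+1)·(5+1)^(5−1) = 1·1296 = 1296 [KW]
E.g. (3,1,4,2,5) → sorted (1,2,3,4,5): b_i ≤ i ∀i, a PF.

1296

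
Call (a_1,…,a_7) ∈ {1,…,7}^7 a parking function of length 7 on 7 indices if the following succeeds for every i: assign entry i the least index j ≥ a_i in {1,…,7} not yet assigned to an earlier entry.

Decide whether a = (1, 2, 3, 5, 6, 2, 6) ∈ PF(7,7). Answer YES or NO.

YES

Sorted: b = (1, 2, 2, 3, 5, 6, 6).
  b_1=1 ≤ 1
  b_2=2 ≤ 2
  b_3=2 ≤ 3
  b_4=3 ≤ 4
  b_5=5 ≤ 5
  b_6=6 ≤ 6
  b_7=6 ≤ 7
All bounds hold ⇒ YES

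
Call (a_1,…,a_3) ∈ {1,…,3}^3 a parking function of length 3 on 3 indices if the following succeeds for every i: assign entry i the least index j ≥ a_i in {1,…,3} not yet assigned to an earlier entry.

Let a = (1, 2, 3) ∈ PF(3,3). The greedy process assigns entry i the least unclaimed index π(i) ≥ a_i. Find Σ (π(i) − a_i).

Σπ = 6 ({1..3} each once); Σa = 1+2+3 = 6; disp = 6−6 = 0.

0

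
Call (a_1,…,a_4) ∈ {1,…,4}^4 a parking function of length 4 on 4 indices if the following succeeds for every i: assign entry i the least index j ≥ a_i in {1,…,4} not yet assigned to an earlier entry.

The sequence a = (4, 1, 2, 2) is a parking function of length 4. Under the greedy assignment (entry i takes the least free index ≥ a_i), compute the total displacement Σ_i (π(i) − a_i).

Σπ = 4·5/2 = 10 (π permutes [4]); Σa = 4+1+2+2 = 9; disp = 10−9 = 1.

1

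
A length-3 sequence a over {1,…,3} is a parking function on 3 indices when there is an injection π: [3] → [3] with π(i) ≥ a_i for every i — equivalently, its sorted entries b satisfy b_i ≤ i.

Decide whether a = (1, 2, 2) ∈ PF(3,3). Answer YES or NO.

Rearranged: b = (1, 2, 2).
  b_1=1 ≤ 1
  b_2=2 ≤ 2
  b_3=2 ≤ 3
All bounds hold ⇒ YES

YES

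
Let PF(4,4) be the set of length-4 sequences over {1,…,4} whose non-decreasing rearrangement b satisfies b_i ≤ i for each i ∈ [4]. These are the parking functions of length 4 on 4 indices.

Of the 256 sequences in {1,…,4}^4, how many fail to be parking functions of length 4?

|PF| = 1·5^3 = 1×125 = 125 [KW]
Check (2,3,4,3) → sorted (2,3,3,4): b_1=2>1, not a PF.
4^4 − 125 = 256 − 125 = 131

131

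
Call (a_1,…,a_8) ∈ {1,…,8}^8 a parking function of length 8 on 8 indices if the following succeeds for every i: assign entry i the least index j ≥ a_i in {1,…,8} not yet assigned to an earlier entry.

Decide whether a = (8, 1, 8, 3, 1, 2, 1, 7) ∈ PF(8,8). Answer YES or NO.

Rearranged: b = (1, 1, 1, 2, 3, 7, 8, 8).
  b_1=1 ≤ 1
  b_2=1 ≤ 2
  b_3=1 ≤ 3
  b_4=2 ≤ 4
  b_5=3 ≤ 5
  b_6=7 > 6
  fails at i=6 ⇒ NO

NO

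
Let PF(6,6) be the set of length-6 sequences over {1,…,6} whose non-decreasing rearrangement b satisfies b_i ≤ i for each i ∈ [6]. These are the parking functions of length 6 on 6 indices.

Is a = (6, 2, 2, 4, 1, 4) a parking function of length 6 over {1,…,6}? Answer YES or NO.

YES

Rearranged: b = (1, 2, 2, 4, 4, 6).
  b_1=1 ≤ 1
  b_2=2 ≤ 2
  b_3=2 ≤ 3
  b_4=4 ≤ 4
  b_5=4 ≤ 5
  b_6=6 ≤ 6
All bounds hold ⇒ YES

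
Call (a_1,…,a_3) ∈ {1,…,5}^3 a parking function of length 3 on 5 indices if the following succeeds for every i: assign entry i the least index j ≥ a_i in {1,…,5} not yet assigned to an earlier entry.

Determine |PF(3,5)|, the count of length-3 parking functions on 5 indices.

108

Count = (5−3+1)·(5+1)^(3−1) = 3×36 = 108 (Pollak)
E.g. (1,5,4) → sorted (1,4,5): b_i ≤ 2+i ∀i, a PF.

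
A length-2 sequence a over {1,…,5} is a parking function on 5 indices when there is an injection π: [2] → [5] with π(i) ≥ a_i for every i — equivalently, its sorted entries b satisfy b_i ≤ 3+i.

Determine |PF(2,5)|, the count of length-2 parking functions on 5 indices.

|PF(2,5)| = (6−2)·6^(2−1) = 4×6 = 24
E.g. (1,2) → sorted (1,2): b_i ≤ 3+i ∀i, a PF.

24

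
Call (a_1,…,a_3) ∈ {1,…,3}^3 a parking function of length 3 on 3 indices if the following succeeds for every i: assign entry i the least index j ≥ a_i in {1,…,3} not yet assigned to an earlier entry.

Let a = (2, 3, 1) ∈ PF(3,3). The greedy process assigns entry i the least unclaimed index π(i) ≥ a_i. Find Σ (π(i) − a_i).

0

Σπ(i) = 1+…+3 = 6; Σa = 2+3+1 = 6; disp = 6−6 = 0.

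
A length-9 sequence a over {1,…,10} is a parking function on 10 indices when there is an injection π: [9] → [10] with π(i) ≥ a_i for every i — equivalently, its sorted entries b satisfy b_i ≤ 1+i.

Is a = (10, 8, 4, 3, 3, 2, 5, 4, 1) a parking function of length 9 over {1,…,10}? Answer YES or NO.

YES

Order a: b = (1, 2, 3, 3, 4, 4, 5, 8, 10).
  b_1=1 ≤ 2
  b_2=2 ≤ 3
  b_3=3 ≤ 4
  b_4=3 ≤ 5
  b_5=4 ≤ 6
  b_6=4 ≤ 7
  b_7=5 ≤ 8
  b_8=8 ≤ 9
  b_9=10 ≤ 10
All bounds hold ⇒ YES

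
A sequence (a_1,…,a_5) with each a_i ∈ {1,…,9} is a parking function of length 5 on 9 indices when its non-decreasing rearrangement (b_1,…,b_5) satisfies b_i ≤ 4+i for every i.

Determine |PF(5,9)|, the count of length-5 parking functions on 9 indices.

50000

Count = (9−5+1)·(9+1)^(5−1) = 5×10000 = 50000 [KW]
One tuple (7,3,6,5,5) → sorted (3,5,5,6,7): b_i ≤ 4+i ∀i, a PF.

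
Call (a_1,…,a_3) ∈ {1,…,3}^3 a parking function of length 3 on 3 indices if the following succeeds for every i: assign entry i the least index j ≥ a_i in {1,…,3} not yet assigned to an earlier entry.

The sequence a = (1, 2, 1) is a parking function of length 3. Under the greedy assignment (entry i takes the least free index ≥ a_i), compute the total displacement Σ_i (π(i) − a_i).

Σπ(i) = 1+…+3 = 6; Σa = 1+2+1 = 4; disp = 6−4 = 2.

2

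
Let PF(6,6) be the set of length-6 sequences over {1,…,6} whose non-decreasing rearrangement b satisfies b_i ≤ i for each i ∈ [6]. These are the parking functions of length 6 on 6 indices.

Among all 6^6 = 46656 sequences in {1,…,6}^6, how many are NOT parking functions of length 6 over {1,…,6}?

|PF(6,6)| = (6+1−6)·(6+1)^{6−1} = 1·16807 = 16807 (Konheim–Weiss)
Example (3,4,3,2,6,3) → sorted (2,3,3,3,4,6): b_1=2>1, not a PF.
6^6 − 16807 = 46656 − 16807 = 29849

29849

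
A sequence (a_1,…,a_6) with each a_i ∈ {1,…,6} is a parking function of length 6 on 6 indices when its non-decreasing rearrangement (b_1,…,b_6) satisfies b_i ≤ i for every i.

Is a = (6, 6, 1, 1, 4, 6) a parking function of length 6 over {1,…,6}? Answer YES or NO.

NO

Sorted: b = (1, 1, 4, 6, 6, 6).
  b_1=1 ≤ 1
  b_2=1 ≤ 2
  b_3=4 > 3
  fails at i=3 ⇒ NO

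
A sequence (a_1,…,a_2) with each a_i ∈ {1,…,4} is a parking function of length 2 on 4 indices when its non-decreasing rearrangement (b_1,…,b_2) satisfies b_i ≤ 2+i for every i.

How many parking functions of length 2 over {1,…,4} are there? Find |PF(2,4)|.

15

|PF(2,4)| = (4+1−2)·(4+1)^{2−1} = 3×5 = 15
Example (3,4) → sorted (3,4): b_i ≤ 2+i ∀i, a PF.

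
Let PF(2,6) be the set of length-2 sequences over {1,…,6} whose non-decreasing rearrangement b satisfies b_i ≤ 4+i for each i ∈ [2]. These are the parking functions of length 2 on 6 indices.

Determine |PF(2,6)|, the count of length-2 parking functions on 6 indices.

35

|PF| = (6+1−2)·(6+1)^{2−1} = 5·7 = 35 (Pollak)
E.g. (2,4) → sorted (2,4): b_i ≤ 4+i ∀i, a PF.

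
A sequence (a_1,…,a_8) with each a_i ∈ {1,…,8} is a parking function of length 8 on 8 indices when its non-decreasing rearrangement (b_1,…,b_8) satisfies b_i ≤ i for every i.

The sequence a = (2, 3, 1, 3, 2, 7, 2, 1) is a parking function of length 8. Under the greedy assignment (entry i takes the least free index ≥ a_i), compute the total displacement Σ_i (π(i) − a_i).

15

Σπ = 36 ({1..8} each once); Σa = 2+3+1+3+2+7+2+1 = 21; disp = 36−21 = 15.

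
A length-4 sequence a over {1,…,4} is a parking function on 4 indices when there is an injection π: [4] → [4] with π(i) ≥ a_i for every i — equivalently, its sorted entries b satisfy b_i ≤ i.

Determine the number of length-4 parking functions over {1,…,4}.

125

|PF| = 1·5^3 = 1 · 125 = 125 (Pollak)
E.g. (3,2,4,1) → sorted (1,2,3,4): b_i ≤ i ∀i, a PF.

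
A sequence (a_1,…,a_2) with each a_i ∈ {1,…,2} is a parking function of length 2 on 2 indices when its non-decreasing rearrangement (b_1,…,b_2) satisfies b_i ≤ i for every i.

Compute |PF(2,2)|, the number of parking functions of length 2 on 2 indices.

3

Count = 1·3^1 = 1×3 = 3 [KW]
E.g. (2,1) → sorted (1,2): b_i ≤ i ∀i, a PF.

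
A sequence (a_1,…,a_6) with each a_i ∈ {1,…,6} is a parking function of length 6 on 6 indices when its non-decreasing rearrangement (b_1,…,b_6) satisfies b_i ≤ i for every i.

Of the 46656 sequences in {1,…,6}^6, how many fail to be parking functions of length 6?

#PF = (6+1−6)·(6+1)^{6−1} = 1 · 16807 = 16807 (Konheim–Weiss)
Example (5,5,5,6,4,4) → sorted (4,4,5,5,5,6): b_1=4>1, not a PF.
6^6 − 16807 = 46656 − 16807 = 29849

29849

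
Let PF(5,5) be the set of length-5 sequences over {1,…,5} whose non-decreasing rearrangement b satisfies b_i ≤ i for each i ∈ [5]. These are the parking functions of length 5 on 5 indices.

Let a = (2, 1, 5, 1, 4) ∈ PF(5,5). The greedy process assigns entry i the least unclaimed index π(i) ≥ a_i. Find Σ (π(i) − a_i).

2

Σπ = 5·6/2 = 15 (π permutes [5]); Σa = 2+1+5+1+4 = 13; disp = 15−13 = 2.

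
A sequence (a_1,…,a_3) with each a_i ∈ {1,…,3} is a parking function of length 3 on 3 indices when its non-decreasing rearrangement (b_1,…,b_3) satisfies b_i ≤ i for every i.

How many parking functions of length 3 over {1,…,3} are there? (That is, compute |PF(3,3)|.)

#PF = (4−3)·4^(3−1) = 1 · 16 = 16 (Pollak)
One tuple (1,2,2) → sorted (1,2,2): b_i ≤ i ∀i, a PF.

16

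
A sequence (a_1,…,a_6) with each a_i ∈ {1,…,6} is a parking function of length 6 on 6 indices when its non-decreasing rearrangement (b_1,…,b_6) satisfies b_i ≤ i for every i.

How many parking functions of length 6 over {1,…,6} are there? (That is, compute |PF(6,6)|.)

Count = 1·7^5 = 1·16807 = 16807 (Pollak)
One tuple (1,5,3,1,6,1) → sorted (1,1,1,3,5,6): b_i ≤ i ∀i, a PF.

16807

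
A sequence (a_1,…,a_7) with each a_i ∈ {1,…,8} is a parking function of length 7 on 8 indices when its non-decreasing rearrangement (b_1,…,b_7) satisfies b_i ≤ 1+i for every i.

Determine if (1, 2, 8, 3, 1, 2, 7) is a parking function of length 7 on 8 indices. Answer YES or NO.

YES

Order a: b = (1, 1, 2, 2, 3, 7, 8).
  b_1=1 ≤ 2
  b_2=1 ≤ 3
  b_3=2 ≤ 4
  b_4=2 ≤ 5
  b_5=3 ≤ 6
  b_6=7 ≤ 7
  b_7=8 ≤ 8
All bounds hold ⇒ YES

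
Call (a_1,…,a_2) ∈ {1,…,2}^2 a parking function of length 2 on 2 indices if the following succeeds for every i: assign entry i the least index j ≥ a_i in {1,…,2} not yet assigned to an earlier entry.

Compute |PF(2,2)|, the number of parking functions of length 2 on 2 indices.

3

Count = (3−2)·3^(2−1) = 1×3 = 3 (Konheim–Weiss)
E.g. (1,1) → sorted (1,1): b_i ≤ i ∀i, a PF.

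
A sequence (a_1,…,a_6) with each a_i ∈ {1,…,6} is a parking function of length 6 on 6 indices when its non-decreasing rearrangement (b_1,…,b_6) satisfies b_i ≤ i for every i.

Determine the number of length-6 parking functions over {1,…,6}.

16807

Count = (6+1−6)·(6+1)^{6−1} = 1·16807 = 16807 (Pollak)
Check (5,5,3,1,4,1) → sorted (1,1,3,4,5,5): b_i ≤ i ∀i, a PF.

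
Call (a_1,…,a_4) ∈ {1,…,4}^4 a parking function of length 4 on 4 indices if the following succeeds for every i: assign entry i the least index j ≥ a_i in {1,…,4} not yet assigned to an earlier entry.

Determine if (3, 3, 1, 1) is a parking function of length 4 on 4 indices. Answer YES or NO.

Sorted: b = (1, 1, 3, 3).
  b_1=1 ≤ 1
  b_2=1 ≤ 2
  b_3=3 ≤ 3
  b_4=3 ≤ 4
All bounds hold ⇒ YES

YES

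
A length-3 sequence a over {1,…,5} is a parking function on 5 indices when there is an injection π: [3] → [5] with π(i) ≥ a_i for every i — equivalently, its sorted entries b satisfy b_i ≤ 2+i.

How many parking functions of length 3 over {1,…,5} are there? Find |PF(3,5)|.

108

Count = (5+1−3)·(5+1)^{3−1} = 3·36 = 108
Check (1,3,5) → sorted (1,3,5): b_i ≤ 2+i ∀i, a PF.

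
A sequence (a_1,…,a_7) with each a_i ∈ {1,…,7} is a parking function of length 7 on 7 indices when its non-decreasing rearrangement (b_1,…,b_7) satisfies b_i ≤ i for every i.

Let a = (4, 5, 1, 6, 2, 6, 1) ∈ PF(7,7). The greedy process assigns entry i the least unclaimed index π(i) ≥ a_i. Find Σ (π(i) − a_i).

3

Σπ(i) = 1+…+7 = 28; Σa = 4+5+1+6+2+6+1 = 25; disp = 28−25 = 3.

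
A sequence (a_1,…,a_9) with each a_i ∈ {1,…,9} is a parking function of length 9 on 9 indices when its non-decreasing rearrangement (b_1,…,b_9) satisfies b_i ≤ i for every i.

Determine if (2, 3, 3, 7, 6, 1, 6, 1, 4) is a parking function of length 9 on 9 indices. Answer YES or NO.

Sorted: b = (1, 1, 2, 3, 3, 4, 6, 6, 7).
  b_1=1 ≤ 1
  b_2=1 ≤ 2
  b_3=2 ≤ 3
  b_4=3 ≤ 4
  b_5=3 ≤ 5
  b_6=4 ≤ 6
  b_7=6 ≤ 7
  b_8=6 ≤ 8
  b_9=7 ≤ 9
All bounds hold ⇒ YES

YES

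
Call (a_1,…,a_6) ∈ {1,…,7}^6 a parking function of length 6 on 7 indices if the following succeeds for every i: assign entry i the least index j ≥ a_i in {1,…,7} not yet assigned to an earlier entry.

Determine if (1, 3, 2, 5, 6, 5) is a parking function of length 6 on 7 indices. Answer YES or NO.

YES

Rearranged: b = (1, 2, 3, 5, 5, 6).
  b_1=1 ≤ 2
  b_2=2 ≤ 3
  b_3=3 ≤ 4
  b_4=5 ≤ 5
  b_5=5 ≤ 6
  b_6=6 ≤ 7
All bounds hold ⇒ YES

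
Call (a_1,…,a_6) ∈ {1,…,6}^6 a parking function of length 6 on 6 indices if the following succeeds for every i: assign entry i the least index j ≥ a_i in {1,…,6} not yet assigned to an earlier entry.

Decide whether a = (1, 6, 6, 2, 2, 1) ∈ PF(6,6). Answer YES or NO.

Sorted: b = (1, 1, 2, 2, 6, 6).
  b_1=1 ≤ 1
  b_2=1 ≤ 2
  b_3=2 ≤ 3
  b_4=2 ≤ 4
  b_5=6 > 5
  fails at i=5 ⇒ NO

NO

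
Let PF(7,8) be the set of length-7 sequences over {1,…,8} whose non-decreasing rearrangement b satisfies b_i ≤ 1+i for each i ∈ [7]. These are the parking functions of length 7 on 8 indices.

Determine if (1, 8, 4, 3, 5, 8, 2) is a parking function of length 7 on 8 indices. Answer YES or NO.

Order a: b = (1, 2, 3, 4, 5, 8, 8).
  b_1=1 ≤ 2
  b_2=2 ≤ 3
  b_3=3 ≤ 4
  b_4=4 ≤ 5
  b_5=5 ≤ 6
  b_6=8 > 7
  fails at i=6 ⇒ NO

NO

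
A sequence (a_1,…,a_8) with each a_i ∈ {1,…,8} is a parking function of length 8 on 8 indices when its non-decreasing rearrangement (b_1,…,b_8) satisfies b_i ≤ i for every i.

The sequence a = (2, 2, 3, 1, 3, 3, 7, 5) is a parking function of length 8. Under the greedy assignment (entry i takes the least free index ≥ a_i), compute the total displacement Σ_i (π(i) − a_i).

Σπ = 8·9/2 = 36 (π permutes [8]); Σa = 2+2+3+1+3+3+7+5 = 26; disp = 36−26 = 10.

10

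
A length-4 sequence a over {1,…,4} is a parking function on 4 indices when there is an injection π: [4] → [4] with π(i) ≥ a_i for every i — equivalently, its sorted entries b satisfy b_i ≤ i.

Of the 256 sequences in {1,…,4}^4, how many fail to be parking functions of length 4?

|PF| = (5−4)·5^(4−1) = 1·125 = 125 [KW]
Check (3,4,3,4) → sorted (3,3,4,4): b_1=3>1, not a PF.
4^4 − 125 = 256 − 125 = 131

131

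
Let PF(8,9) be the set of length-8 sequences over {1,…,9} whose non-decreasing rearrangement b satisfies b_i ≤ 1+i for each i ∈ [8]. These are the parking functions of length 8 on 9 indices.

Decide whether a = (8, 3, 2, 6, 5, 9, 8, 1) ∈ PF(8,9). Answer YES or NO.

Rearranged: b = (1, 2, 3, 5, 6, 8, 8, 9).
  b_1=1 ≤ 2
  b_2=2 ≤ 3
  b_3=3 ≤ 4
  b_4=5 ≤ 5
  b_5=6 ≤ 6
  b_6=8 > 7
  fails at i=6 ⇒ NO

NO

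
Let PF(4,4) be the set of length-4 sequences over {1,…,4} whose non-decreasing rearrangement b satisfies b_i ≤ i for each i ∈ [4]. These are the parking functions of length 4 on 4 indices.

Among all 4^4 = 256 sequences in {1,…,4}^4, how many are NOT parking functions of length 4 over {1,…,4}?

Count = 1·5^3 = 1 · 125 = 125
Check (2,3,4,4) → sorted (2,3,4,4): b_1=2>1, not a PF.
4^4 − 125 = 256 − 125 = 131

131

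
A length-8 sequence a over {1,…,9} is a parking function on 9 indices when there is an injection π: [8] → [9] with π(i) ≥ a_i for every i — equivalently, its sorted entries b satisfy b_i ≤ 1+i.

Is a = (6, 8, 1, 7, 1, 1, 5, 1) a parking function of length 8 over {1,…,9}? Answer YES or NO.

YES

Sorted: b = (1, 1, 1, 1, 5, 6, 7, 8).
  b_1=1 ≤ 2
  b_2=1 ≤ 3
  b_3=1 ≤ 4
  b_4=1 ≤ 5
  b_5=5 ≤ 6
  b_6=6 ≤ 7
  b_7=7 ≤ 8
  b_8=8 ≤ 9
All bounds hold ⇒ YES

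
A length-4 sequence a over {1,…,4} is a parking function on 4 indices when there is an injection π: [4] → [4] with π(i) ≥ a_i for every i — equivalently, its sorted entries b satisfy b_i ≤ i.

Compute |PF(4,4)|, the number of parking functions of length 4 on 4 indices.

#PF = (4−4+1)·(4+1)^(4−1) = 1·125 = 125 (Pollak)
One tuple (2,4,2,1) → sorted (1,2,2,4): b_i ≤ i ∀i, a PF.

125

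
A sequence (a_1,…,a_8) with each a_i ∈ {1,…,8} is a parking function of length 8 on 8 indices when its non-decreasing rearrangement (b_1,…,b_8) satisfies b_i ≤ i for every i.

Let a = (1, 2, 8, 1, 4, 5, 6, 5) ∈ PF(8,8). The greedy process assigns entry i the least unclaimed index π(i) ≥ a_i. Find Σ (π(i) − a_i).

4

Σπ = 8·9/2 = 36 (π permutes [8]); Σa = 1+2+8+1+4+5+6+5 = 32; disp = 36−32 = 4.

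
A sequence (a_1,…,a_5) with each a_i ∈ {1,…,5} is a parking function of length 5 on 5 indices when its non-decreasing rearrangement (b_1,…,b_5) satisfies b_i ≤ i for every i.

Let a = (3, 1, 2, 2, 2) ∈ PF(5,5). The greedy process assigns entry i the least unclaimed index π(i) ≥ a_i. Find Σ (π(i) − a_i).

5

Σπ = 15 ({1..5} each once); Σa = 3+1+2+2+2 = 10; disp = 15−10 = 5.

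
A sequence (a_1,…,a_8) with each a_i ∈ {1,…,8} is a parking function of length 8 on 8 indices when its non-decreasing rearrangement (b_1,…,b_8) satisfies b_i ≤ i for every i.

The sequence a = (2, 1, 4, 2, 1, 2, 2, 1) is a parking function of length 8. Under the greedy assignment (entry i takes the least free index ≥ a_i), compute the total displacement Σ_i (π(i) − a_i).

Σπ = 36 ({1..8} each once); Σa = 2+1+4+2+1+2+2+1 = 15; disp = 36−15 = 21.

21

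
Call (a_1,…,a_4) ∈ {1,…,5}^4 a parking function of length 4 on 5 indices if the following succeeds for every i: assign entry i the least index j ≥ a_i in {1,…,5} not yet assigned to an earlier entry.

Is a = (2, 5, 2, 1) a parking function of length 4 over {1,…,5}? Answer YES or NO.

YES

Rearranged: b = (1, 2, 2, 5).
  b_1=1 ≤ 2
  b_2=2 ≤ 3
  b_3=2 ≤ 4
  b_4=5 ≤ 5
All bounds hold ⇒ YES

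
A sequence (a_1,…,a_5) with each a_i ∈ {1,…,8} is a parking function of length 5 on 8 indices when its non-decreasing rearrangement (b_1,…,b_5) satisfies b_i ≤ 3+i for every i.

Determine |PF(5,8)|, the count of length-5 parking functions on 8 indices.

Count = (8−5+1)·(8+1)^(5−1) = 4 · 6561 = 26244 (Konheim–Weiss)
One tuple (5,5,4,2,2) → sorted (2,2,4,5,5): b_i ≤ 3+i ∀i, a PF.

26244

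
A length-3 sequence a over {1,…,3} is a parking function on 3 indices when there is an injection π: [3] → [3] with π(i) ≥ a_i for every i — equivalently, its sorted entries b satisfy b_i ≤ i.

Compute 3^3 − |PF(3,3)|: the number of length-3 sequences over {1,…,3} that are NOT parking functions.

11

#PF = (4−3)·4^(3−1) = 1 · 16 = 16
Example (3,1,3) → sorted (1,3,3): b_2=3>2, not a PF.
Total 27; non-PF = 27−16 = 11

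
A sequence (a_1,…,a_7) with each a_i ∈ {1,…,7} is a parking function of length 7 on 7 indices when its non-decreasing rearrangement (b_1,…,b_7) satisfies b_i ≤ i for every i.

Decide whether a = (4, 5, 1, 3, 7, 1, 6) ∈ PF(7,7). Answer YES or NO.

YES

Order a: b = (1, 1, 3, 4, 5, 6, 7).
  b_1=1 ≤ 1
  b_2=1 ≤ 2
  b_3=3 ≤ 3
  b_4=4 ≤ 4
  b_5=5 ≤ 5
  b_6=6 ≤ 6
  b_7=7 ≤ 7
All bounds hold ⇒ YES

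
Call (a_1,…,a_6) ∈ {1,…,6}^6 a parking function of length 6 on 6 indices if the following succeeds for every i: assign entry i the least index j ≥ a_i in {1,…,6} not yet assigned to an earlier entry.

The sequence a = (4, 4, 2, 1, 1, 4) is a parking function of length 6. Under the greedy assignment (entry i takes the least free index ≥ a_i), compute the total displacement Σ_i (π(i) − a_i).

Σπ = 6·7/2 = 21 (π permutes [6]); Σa = 4+4+2+1+1+4 = 16; disp = 21−16 = 5.

5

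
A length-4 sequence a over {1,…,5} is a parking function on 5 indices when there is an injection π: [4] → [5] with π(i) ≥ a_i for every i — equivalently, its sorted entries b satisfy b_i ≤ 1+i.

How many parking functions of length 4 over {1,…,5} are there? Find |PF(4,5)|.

432

|PF| = (6−4)·6^(4−1) = 2×216 = 432
One tuple (2,5,2,2) → sorted (2,2,2,5): b_i ≤ 1+i ∀i, a PF.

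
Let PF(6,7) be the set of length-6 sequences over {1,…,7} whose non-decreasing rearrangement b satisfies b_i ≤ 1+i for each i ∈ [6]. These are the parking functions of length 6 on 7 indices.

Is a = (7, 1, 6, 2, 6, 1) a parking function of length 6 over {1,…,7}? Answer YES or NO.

NO

Sorted: b = (1, 1, 2, 6, 6, 7).
  b_1=1 ≤ 2
  b_2=1 ≤ 3
  b_3=2 ≤ 4
  b_4=6 > 5
  fails at i=4 ⇒ NO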